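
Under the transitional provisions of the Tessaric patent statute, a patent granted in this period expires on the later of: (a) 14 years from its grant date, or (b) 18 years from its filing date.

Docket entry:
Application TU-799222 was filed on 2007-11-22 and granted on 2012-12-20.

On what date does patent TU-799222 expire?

2026-12-20

(a) grant + 14 years → 20 December 2026.
(b) filing + 18 years → 22 November 2025.
Later of the two: 20 December 2026.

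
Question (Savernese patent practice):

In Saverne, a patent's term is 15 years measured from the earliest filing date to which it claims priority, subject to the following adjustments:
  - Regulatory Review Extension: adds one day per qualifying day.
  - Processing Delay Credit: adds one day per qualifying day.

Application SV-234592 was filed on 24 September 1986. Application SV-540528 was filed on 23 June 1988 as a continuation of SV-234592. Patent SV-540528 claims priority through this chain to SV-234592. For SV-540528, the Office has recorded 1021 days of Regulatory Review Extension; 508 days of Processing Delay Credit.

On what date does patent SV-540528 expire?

Earliest priority filing: 24 September 1986.
Base term: 24 September 1986 + 15 years → 24 September 2001.
Regulatory Review Extension: +1021 days → 11 July 2004.
Processing Delay Credit: +508 days → 1 December 2005.

2005-12-01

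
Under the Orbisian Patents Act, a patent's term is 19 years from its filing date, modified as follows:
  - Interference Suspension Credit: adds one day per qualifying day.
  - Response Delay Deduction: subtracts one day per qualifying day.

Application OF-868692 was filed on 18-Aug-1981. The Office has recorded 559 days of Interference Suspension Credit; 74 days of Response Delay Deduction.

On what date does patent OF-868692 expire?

Base term: filing date + 19 years → 18 August 2000.
Interference Suspension Credit: +559 days → 28 February 2002.
Response Delay Deduction: −74 days → 16 December 2001.

2001-12-16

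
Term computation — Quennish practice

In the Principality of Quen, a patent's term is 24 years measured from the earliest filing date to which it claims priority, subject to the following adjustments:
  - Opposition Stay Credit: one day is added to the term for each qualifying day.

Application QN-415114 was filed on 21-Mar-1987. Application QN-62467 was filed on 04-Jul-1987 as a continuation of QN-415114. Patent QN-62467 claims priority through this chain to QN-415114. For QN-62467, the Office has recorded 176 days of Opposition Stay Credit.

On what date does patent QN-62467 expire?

2011-09-13

Earliest priority filing: 21 March 1987.
Base term: 21 March 1987 + 24 years → 21 March 2011.
Opposition Stay Credit: +176 days → 13 September 2011.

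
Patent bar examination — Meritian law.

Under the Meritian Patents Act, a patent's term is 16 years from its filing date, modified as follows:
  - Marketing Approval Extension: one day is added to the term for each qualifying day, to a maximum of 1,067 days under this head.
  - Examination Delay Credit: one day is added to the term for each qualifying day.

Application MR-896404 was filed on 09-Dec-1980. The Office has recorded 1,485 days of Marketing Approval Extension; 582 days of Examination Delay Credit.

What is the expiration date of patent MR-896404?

Base term: filing date + 16 years → 9 December 1996.
Marketing Approval Extension: 1485 days claimed exceeds the 1067-day cap, so +1067 days → 11 November 1999.
Examination Delay Credit: +582 days → 15 June 2001.

June 15, 2001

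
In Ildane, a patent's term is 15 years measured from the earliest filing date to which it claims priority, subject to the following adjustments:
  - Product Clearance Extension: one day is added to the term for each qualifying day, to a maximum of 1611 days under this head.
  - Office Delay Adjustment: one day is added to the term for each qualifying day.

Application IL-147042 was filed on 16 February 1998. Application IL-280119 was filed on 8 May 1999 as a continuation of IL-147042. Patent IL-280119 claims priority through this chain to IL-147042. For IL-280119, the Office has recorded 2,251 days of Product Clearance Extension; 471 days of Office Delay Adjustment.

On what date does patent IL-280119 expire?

October 30, 2018

Earliest priority filing: 16 February 1998.
Base term: 16 February 1998 + 15 years → 16 February 2013.
Product Clearance Extension: 2251 days claimed exceeds the 1611-day cap, so +1611 days → 16 July 2017.
Office Delay Adjustment: +471 days → 30 October 2018.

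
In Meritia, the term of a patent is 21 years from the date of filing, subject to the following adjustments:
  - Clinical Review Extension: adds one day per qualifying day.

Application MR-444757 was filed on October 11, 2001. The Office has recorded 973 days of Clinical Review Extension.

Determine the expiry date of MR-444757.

2025-06-10

Base term: filing date + 21 years → 11 October 2022.
Clinical Review Extension: +973 days → 10 June 2025.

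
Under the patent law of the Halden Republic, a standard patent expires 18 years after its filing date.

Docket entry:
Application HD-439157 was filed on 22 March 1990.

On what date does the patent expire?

March 22, 2008

Filing date + 18 years → 22 March 2008.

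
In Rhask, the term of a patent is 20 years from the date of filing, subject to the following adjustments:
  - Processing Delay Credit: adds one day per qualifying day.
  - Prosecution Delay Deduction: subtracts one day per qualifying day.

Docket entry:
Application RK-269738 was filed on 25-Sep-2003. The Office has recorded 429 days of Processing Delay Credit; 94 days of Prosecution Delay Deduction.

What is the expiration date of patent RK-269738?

2024-08-25

Base term: filing date + 20 years → 25 September 2023.
Processing Delay Credit: +429 days → 27 November 2024.
Prosecution Delay Deduction: −94 days → 25 August 2024.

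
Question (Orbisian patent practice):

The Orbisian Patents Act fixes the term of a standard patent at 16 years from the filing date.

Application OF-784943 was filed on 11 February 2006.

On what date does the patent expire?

Filing date + 16 years → 11 February 2022.

2022-02-11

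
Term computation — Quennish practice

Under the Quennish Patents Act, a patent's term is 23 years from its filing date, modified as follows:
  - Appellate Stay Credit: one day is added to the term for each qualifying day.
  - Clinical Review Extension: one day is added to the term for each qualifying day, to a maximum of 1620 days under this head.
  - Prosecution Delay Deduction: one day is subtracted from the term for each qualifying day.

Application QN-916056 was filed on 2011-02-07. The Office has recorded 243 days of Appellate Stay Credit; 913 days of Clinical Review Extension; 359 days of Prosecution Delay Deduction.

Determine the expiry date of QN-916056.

Base term: filing date + 23 years → 7 February 2034.
Appellate Stay Credit: +243 days → 8 October 2034.
Clinical Review Extension: 913 days (within the 1620-day cap) → +913 days → 8 April 2037.
Prosecution Delay Deduction: −359 days → 14 April 2036.

2036-04-14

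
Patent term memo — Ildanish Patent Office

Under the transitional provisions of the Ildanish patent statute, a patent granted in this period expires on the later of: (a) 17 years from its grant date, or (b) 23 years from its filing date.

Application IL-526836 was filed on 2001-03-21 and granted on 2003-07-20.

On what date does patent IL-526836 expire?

2024-03-21

(a) grant + 17 years → 20 July 2020.
(b) filing + 23 years → 21 March 2024.
Later of the two: 21 March 2024.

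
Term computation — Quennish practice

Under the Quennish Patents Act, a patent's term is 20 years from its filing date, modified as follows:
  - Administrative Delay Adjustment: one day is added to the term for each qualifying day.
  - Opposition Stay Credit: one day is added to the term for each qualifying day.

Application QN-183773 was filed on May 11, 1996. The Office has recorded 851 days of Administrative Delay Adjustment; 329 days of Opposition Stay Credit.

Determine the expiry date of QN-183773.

August 4, 2019

Base term: filing date + 20 years → 11 May 2016.
Administrative Delay Adjustment: +851 days → 9 September 2018.
Opposition Stay Credit: +329 days → 4 August 2019.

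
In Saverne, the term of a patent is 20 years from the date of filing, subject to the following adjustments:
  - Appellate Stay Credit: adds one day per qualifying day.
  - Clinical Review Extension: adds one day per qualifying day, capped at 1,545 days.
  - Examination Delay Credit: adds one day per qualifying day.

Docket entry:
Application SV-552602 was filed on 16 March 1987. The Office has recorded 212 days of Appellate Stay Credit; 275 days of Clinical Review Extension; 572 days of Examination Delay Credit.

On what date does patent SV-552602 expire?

Base term: filing date + 20 years → 16 March 2007.
Appellate Stay Credit: +212 days → 14 October 2007.
Clinical Review Extension: 275 days (within the 1545-day cap) → +275 days → 15 July 2008.
Examination Delay Credit: +572 days → 7 February 2010.

2010-02-07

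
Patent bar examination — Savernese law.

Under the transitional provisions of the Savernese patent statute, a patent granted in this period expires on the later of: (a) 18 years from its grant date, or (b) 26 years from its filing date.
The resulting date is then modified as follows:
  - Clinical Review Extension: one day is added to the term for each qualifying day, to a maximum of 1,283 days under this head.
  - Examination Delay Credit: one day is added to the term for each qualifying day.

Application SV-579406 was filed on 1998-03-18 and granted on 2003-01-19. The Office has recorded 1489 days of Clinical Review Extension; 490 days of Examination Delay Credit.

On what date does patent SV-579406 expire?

January 24, 2029

(a) grant + 18 years → 19 January 2021.
(b) filing + 26 years → 18 March 2024.
Later of the two: 18 March 2024.
Clinical Review Extension: 1489 days claimed exceeds the 1283-day cap, so +1283 days → 22 September 2027.
Examination Delay Credit: +490 days → 24 January 2029.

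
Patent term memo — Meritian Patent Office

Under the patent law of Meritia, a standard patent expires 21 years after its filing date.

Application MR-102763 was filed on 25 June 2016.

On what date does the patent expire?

June 25, 2037

Filing date + 21 years → 25 June 2037.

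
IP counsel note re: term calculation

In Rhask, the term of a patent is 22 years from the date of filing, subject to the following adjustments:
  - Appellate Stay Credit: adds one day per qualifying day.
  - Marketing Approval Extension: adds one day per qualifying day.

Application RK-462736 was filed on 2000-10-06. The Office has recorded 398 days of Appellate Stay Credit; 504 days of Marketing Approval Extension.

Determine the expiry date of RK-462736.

Base term: filing date + 22 years → 6 October 2022.
Appellate Stay Credit: +398 days → 8 November 2023.
Marketing Approval Extension: +504 days → 26 March 2025.

March 26, 2025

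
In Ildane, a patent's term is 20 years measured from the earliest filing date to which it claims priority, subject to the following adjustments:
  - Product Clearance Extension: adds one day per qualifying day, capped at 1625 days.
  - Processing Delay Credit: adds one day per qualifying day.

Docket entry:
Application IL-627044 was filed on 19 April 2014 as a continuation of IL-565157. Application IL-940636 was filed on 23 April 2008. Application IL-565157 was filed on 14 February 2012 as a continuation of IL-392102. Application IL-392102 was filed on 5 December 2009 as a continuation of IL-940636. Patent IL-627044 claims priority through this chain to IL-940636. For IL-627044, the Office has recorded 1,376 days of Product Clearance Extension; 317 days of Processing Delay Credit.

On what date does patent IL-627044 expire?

2032-12-11

Earliest priority filing: 23 April 2008.
Base term: 23 April 2008 + 20 years → 23 April 2028.
Product Clearance Extension: 1376 days (within the 1625-day cap) → +1376 days → 29 January 2032.
Processing Delay Credit: +317 days → 11 December 2032.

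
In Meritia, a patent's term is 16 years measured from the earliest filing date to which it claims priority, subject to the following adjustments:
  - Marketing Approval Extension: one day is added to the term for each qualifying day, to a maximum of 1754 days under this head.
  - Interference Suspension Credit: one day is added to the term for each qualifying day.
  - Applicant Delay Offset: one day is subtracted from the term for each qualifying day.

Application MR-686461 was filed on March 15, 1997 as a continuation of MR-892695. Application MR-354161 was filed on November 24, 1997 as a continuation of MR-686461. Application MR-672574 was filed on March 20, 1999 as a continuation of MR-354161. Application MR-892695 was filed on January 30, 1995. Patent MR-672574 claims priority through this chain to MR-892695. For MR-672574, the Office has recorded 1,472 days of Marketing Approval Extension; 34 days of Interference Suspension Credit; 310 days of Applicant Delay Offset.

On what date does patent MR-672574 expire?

2014-05-10

Earliest priority filing: 30 January 1995.
Base term: 30 January 1995 + 16 years → 30 January 2011.
Marketing Approval Extension: 1472 days (within the 1754-day cap) → +1472 days → 10 February 2015.
Interference Suspension Credit: +34 days → 16 March 2015.
Applicant Delay Offset: −310 days → 10 May 2014.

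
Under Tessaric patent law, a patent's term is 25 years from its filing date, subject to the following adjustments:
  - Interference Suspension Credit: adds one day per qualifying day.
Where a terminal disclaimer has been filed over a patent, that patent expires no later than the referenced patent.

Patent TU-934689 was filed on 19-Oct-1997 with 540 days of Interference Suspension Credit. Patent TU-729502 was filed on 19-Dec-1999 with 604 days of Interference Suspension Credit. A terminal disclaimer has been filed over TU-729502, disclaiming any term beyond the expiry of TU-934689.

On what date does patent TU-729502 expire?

Natural term of TU-729502:
  Base: filing + 25 years → 19 December 2024.
  Interference Suspension Credit: +604 days → 15 August 2026.
Expiry of referenced patent TU-934689:
  Base: filing + 25 years → 19 October 2022.
  Interference Suspension Credit: +540 days → 11 April 2024.
Terminal disclaimer: TU-729502 expires on the earlier of 15 August 2026 and 11 April 2024.

April 11, 2024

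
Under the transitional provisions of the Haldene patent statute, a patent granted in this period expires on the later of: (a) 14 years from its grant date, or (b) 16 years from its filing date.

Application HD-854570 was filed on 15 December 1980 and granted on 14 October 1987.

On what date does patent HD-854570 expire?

October 14, 2001

(a) grant + 14 years → 14 October 2001.
(b) filing + 16 years → 15 December 1996.
Later of the two: 14 October 2001.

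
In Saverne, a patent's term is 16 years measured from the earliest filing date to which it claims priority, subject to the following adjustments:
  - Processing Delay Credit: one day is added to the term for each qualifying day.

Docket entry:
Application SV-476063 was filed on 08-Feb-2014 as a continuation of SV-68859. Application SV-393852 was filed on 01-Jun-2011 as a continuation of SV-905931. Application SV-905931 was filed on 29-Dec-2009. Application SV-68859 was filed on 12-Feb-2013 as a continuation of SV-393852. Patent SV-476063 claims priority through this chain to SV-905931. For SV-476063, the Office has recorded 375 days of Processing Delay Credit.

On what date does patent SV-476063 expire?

January 8, 2027

Earliest priority filing: 29 December 2009.
Base term: 29 December 2009 + 16 years → 29 December 2025.
Processing Delay Credit: +375 days → 8 January 2027.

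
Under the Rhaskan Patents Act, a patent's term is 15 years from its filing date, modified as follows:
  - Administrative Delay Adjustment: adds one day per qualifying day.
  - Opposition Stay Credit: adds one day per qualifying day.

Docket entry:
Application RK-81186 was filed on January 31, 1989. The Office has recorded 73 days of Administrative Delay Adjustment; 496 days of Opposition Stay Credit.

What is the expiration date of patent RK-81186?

Base term: filing date + 15 years → 31 January 2004.
Administrative Delay Adjustment: +73 days → 13 April 2004.
Opposition Stay Credit: +496 days → 22 August 2005.

2005-08-22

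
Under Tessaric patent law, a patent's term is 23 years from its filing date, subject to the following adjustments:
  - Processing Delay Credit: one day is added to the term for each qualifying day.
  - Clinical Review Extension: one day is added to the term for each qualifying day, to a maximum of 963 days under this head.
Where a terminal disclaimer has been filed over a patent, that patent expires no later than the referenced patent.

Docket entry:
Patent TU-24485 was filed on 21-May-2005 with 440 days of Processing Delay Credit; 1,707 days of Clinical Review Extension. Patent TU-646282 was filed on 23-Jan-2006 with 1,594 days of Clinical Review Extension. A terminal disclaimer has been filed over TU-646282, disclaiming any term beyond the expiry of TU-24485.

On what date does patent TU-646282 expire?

2031-09-13

Natural term of TU-646282:
  Base: filing + 23 years → 23 January 2029.
  Clinical Review Extension: 1594 days claimed exceeds the 963-day cap, so +963 days → 13 September 2031.
Expiry of referenced patent TU-24485:
  Base: filing + 23 years → 21 May 2028.
  Processing Delay Credit: +440 days → 4 August 2029.
  Clinical Review Extension: 1707 days claimed exceeds the 963-day cap, so +963 days → 24 March 2032.
Terminal disclaimer: TU-646282 expires on the earlier of 13 September 2031 and 24 March 2032.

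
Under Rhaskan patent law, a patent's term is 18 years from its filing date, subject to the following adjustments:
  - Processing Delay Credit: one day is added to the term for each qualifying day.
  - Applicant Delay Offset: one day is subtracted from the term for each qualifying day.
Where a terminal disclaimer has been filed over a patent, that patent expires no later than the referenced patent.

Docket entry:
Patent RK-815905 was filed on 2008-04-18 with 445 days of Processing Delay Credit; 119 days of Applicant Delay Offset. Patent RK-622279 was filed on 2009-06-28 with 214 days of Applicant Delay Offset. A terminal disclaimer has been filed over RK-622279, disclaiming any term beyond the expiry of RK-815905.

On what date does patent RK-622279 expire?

Natural term of RK-622279:
  Base: filing + 18 years → 28 June 2027.
  Applicant Delay Offset: −214 days → 26 November 2026.
Expiry of referenced patent RK-815905:
  Base: filing + 18 years → 18 April 2026.
  Processing Delay Credit: +445 days → 7 July 2027.
  Applicant Delay Offset: −119 days → 10 March 2027.
Terminal disclaimer: RK-622279 expires on the earlier of 26 November 2026 and 10 March 2027.

2026-11-26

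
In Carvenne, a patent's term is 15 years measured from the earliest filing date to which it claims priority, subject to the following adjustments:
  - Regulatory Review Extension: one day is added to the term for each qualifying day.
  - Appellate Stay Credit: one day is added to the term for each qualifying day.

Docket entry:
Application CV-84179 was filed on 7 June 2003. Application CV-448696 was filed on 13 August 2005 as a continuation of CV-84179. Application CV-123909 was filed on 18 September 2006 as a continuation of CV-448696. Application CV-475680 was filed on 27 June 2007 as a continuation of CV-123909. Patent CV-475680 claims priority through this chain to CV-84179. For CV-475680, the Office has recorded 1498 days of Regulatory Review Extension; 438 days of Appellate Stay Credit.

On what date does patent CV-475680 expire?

Earliest priority filing: 7 June 2003.
Base term: 7 June 2003 + 15 years → 7 June 2018.
Regulatory Review Extension: +1498 days → 14 July 2022.
Appellate Stay Credit: +438 days → 25 September 2023.

September 25, 2023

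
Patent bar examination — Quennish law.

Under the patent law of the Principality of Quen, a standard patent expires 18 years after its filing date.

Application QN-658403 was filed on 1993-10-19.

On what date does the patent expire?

Filing date + 18 years → 19 October 2011.

October 19, 2011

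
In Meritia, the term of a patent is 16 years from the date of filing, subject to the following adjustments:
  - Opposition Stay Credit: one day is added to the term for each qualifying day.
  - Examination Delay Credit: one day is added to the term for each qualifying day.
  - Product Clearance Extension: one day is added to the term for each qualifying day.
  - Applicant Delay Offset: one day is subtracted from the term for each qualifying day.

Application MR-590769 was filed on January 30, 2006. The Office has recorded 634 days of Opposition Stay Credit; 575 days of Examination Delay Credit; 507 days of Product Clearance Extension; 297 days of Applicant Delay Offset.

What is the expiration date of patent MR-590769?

Base term: filing date + 16 years → 30 January 2022.
Opposition Stay Credit: +634 days → 26 October 2023.
Examination Delay Credit: +575 days → 23 May 2025.
Product Clearance Extension: +507 days → 12 October 2026.
Applicant Delay Offset: −297 days → 19 December 2025.

2025-12-19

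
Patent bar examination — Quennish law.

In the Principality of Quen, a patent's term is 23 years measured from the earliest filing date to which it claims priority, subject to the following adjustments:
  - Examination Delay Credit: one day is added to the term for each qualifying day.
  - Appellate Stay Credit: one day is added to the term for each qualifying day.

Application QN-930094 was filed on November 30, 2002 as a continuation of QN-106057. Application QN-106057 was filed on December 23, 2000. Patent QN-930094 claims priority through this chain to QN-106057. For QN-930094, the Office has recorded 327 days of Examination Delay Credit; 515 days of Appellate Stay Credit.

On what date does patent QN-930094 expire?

Earliest priority filing: 23 December 2000.
Base term: 23 December 2000 + 23 years → 23 December 2023.
Examination Delay Credit: +327 days → 14 November 2024.
Appellate Stay Credit: +515 days → 13 April 2026.

April 13, 2026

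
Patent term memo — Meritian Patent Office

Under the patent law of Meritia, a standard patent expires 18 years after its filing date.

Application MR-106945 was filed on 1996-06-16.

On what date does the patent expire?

2014-06-16

Filing date + 18 years → 16 June 2014.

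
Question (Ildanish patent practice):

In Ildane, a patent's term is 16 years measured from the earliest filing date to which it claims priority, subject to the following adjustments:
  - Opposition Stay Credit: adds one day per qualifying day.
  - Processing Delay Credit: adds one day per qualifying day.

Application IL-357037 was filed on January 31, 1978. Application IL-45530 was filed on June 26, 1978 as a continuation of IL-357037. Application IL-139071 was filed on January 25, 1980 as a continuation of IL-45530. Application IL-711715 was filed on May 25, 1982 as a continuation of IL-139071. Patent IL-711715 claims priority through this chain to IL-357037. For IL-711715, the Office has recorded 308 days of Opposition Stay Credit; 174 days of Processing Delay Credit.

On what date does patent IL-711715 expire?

Earliest priority filing: 31 January 1978.
Base term: 31 January 1978 + 16 years → 31 January 1994.
Opposition Stay Credit: +308 days → 5 December 1994.
Processing Delay Credit: +174 days → 28 May 1995.

May 28, 1995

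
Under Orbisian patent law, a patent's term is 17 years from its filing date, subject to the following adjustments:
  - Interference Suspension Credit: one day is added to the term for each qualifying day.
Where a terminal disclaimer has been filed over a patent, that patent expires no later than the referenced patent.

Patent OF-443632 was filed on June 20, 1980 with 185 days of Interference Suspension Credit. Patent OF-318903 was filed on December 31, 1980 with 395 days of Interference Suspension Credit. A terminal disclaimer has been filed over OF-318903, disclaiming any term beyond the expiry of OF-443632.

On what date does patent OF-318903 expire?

Natural term of OF-318903:
  Base: filing + 17 years → 31 December 1997.
  Interference Suspension Credit: +395 days → 30 January 1999.
Expiry of referenced patent OF-443632:
  Base: filing + 17 years → 20 June 1997.
  Interference Suspension Credit: +185 days → 22 December 1997.
Terminal disclaimer: OF-318903 expires on the earlier of 30 January 1999 and 22 December 1997.

December 22, 1997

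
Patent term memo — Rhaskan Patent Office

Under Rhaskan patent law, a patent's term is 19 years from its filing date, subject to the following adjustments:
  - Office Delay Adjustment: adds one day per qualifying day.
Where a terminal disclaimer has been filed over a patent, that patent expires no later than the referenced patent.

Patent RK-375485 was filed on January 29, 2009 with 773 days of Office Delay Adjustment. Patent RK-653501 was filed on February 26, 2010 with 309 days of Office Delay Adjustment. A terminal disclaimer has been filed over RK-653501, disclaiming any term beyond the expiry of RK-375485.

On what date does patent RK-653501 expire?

2030-01-01

Natural term of RK-653501:
  Base: filing + 19 years → 26 February 2029.
  Office Delay Adjustment: +309 days → 1 January 2030.
Expiry of referenced patent RK-375485:
  Base: filing + 19 years → 29 January 2028.
  Office Delay Adjustment: +773 days → 12 March 2030.
Terminal disclaimer: RK-653501 expires on the earlier of 1 January 2030 and 12 March 2030.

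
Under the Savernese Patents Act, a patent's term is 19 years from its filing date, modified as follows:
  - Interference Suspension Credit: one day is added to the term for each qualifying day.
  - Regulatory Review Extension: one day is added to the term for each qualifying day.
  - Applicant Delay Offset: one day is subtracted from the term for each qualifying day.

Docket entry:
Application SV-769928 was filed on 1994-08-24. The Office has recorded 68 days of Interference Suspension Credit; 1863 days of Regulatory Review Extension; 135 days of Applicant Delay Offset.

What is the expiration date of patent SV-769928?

Base term: filing date + 19 years → 24 August 2013.
Interference Suspension Credit: +68 days → 31 October 2013.
Regulatory Review Extension: +1863 days → 7 December 2018.
Applicant Delay Offset: −135 days → 25 July 2018.

July 25, 2018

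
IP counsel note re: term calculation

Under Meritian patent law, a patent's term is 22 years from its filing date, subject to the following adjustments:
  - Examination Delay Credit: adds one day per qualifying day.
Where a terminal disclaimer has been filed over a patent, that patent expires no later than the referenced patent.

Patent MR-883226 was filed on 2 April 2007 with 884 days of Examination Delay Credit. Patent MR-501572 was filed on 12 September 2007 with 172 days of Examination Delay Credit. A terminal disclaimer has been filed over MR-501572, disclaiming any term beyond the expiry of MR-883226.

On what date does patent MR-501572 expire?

Natural term of MR-501572:
  Base: filing + 22 years → 12 September 2029.
  Examination Delay Credit: +172 days → 3 March 2030.
Expiry of referenced patent MR-883226:
  Base: filing + 22 years → 2 April 2029.
  Examination Delay Credit: +884 days → 3 September 2031.
Terminal disclaimer: MR-501572 expires on the earlier of 3 March 2030 and 3 September 2031.

March 3, 2030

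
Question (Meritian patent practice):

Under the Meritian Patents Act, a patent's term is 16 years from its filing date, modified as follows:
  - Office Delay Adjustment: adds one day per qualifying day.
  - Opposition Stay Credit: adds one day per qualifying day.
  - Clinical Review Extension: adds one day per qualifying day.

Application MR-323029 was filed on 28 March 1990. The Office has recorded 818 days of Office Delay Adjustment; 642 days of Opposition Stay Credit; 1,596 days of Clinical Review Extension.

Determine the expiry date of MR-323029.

Base term: filing date + 16 years → 28 March 2006.
Office Delay Adjustment: +818 days → 23 June 2008.
Opposition Stay Credit: +642 days → 27 March 2010.
Clinical Review Extension: +1596 days → 9 August 2014.

2014-08-09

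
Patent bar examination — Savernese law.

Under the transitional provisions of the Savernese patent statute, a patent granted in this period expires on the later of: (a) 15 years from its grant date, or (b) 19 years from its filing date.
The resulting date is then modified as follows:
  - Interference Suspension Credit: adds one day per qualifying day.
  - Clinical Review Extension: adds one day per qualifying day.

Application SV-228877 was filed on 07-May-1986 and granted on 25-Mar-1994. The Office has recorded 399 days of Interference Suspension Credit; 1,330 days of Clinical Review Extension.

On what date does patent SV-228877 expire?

(a) grant + 15 years → 25 March 2009.
(b) filing + 19 years → 7 May 2005.
Later of the two: 25 March 2009.
Interference Suspension Credit: +399 days → 28 April 2010.
Clinical Review Extension: +1330 days → 18 December 2013.

December 18, 2013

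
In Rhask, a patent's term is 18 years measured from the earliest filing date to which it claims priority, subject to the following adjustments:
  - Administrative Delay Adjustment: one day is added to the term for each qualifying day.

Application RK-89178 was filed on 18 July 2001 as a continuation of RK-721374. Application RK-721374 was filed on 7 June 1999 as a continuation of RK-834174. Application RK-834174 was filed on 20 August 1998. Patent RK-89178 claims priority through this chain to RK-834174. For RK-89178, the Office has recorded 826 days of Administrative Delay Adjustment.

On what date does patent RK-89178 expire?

2018-11-24

Earliest priority filing: 20 August 1998.
Base term: 20 August 1998 + 18 years → 20 August 2016.
Administrative Delay Adjustment: +826 days → 24 November 2018.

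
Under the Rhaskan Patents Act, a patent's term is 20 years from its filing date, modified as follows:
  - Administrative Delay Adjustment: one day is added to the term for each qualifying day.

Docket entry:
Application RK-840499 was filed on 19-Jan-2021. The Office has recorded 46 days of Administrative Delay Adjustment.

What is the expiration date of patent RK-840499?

2041-03-06

Base term: filing date + 20 years → 19 January 2041.
Administrative Delay Adjustment: +46 days → 6 March 2041.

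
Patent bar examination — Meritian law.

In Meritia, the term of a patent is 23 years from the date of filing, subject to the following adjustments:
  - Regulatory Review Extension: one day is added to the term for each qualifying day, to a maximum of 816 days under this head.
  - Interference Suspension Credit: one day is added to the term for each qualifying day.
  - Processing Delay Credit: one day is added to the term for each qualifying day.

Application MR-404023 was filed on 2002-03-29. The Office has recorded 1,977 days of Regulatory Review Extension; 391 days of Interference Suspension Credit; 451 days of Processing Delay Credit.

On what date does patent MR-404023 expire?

2029-10-12

Base term: filing date + 23 years → 29 March 2025.
Regulatory Review Extension: 1977 days claimed exceeds the 816-day cap, so +816 days → 23 June 2027.
Interference Suspension Credit: +391 days → 18 July 2028.
Processing Delay Credit: +451 days → 12 October 2029.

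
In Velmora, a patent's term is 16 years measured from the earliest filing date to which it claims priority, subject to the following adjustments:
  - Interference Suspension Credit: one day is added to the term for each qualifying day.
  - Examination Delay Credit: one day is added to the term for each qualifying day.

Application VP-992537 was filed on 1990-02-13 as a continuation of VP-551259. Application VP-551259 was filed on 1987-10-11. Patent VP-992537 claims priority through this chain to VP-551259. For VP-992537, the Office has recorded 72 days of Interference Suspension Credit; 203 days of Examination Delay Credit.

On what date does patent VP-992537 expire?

Earliest priority filing: 11 October 1987.
Base term: 11 October 1987 + 16 years → 11 October 2003.
Interference Suspension Credit: +72 days → 22 December 2003.
Examination Delay Credit: +203 days → 12 July 2004.

2004-07-12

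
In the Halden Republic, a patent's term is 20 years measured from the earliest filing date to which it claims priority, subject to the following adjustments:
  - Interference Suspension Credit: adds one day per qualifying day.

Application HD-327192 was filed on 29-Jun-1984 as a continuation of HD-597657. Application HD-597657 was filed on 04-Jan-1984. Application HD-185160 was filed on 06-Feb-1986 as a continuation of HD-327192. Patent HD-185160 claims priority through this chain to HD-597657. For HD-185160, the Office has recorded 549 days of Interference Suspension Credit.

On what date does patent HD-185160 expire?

July 6, 2005

Earliest priority filing: 4 January 1984.
Base term: 4 January 1984 + 20 years → 4 January 2004.
Interference Suspension Credit: +549 days → 6 July 2005.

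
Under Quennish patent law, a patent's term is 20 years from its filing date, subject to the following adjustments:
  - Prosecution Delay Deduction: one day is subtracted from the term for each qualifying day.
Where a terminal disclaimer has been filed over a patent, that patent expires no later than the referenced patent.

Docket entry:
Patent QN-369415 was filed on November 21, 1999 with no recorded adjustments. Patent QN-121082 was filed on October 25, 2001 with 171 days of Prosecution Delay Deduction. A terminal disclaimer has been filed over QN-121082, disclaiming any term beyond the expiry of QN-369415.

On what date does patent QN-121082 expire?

Natural term of QN-121082:
  Base: filing + 20 years → 25 October 2021.
  Prosecution Delay Deduction: −171 days → 7 May 2021.
Expiry of referenced patent QN-369415:
  Base: filing + 20 years → 21 November 2019.
Terminal disclaimer: QN-121082 expires on the earlier of 7 May 2021 and 21 November 2019.

November 21, 2019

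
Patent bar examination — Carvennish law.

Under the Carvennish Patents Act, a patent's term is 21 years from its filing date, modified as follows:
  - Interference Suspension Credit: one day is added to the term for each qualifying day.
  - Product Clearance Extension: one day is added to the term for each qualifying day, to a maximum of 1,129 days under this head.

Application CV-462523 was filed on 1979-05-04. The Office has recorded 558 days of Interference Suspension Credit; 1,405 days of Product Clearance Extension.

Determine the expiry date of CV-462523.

2004-12-16

Base term: filing date + 21 years → 4 May 2000.
Interference Suspension Credit: +558 days → 13 November 2001.
Product Clearance Extension: 1405 days claimed exceeds the 1129-day cap, so +1129 days → 16 December 2004.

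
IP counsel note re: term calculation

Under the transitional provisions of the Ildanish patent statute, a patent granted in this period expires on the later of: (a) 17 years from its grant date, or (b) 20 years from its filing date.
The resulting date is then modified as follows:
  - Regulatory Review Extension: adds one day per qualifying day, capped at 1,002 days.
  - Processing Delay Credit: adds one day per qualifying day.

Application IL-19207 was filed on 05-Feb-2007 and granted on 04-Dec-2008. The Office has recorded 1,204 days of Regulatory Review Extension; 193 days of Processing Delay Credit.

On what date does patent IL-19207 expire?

(a) grant + 17 years → 4 December 2025.
(b) filing + 20 years → 5 February 2027.
Later of the two: 5 February 2027.
Regulatory Review Extension: 1204 days claimed exceeds the 1002-day cap, so +1002 days → 3 November 2029.
Processing Delay Credit: +193 days → 15 May 2030.

2030-05-15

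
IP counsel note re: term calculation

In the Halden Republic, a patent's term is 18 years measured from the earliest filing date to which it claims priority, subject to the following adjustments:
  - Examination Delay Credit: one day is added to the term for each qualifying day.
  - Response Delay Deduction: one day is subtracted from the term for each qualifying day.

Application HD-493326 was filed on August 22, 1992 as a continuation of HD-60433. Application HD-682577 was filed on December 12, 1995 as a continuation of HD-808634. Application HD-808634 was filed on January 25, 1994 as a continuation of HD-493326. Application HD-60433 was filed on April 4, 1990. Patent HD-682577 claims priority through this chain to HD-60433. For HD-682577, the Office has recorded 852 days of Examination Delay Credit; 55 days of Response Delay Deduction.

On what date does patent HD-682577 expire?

Earliest priority filing: 4 April 1990.
Base term: 4 April 1990 + 18 years → 4 April 2008.
Examination Delay Credit: +852 days → 4 August 2010.
Response Delay Deduction: −55 days → 10 June 2010.

2010-06-10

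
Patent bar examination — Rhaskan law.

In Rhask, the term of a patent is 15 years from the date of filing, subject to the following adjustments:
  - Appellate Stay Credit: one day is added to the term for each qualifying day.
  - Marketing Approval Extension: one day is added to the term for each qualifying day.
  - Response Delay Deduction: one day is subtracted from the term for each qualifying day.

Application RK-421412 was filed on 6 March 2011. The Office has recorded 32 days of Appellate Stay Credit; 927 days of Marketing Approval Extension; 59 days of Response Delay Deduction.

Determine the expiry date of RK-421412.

August 22, 2028

Base term: filing date + 15 years → 6 March 2026.
Appellate Stay Credit: +32 days → 7 April 2026.
Marketing Approval Extension: +927 days → 20 October 2028.
Response Delay Deduction: −59 days → 22 August 2028.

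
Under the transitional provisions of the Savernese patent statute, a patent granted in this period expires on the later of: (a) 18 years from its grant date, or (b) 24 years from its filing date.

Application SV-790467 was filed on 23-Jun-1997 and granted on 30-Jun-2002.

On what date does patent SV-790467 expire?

(a) grant + 18 years → 30 June 2020.
(b) filing + 24 years → 23 June 2021.
Later of the two: 23 June 2021.

June 23, 2021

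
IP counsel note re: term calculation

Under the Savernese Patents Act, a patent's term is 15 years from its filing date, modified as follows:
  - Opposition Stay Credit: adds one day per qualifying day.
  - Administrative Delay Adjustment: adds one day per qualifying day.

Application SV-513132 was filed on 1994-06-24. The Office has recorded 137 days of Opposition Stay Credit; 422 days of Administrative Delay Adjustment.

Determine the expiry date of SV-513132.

Base term: filing date + 15 years → 24 June 2009.
Opposition Stay Credit: +137 days → 8 November 2009.
Administrative Delay Adjustment: +422 days → 4 January 2011.

January 4, 2011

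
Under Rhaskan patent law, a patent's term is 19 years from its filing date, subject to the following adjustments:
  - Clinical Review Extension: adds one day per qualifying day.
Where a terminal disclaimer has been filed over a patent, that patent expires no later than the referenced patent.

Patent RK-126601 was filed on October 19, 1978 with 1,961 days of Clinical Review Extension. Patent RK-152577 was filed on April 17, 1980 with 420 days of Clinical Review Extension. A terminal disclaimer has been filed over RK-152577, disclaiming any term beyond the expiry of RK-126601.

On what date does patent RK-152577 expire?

Natural term of RK-152577:
  Base: filing + 19 years → 17 April 1999.
  Clinical Review Extension: +420 days → 10 June 2000.
Expiry of referenced patent RK-126601:
  Base: filing + 19 years → 19 October 1997.
  Clinical Review Extension: +1961 days → 3 March 2003.
Terminal disclaimer: RK-152577 expires on the earlier of 10 June 2000 and 3 March 2003.

2000-06-10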